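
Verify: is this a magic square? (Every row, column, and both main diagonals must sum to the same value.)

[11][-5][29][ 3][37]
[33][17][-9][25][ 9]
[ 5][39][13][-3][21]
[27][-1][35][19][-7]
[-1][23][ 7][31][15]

No — column 5 sums to 75 but column 2 sums to 73.

Row 1: 11 + (-5) + 29 + 3 + 37 = 75.
Row 2: 33 + 17 + (-9) + 25 + 9 = 75.
Row 3: 5 + 39 + 13 + (-3) + 21 = 75.
Row 4: 27 + (-1) + 35 + 19 + (-7) = 73.
Row 5: -1 + 23 + 7 + 31 + 15 = 75.
Column 1: 11 + 33 + 5 + 27 + (-1) = 75.
Column 2: -5 + 17 + 39 + (-1) + 23 = 73.
Column 3: 29 + (-9) + 13 + 35 + 7 = 75.
Column 4: 3 + 25 + (-3) + 19 + 31 = 75.
Column 5: 37 + 9 + 21 + (-7) + 15 = 75.
Main diagonal: 11 + 17 + 13 + 19 + 15 = 75.
Anti-diagonal: 37 + 25 + 13 + (-1) + (-1) = 73.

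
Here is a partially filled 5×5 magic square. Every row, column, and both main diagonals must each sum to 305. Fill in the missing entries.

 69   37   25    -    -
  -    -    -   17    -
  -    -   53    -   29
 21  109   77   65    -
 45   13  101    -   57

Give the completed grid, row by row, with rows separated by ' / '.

69 37 25 93 81 / 73 61 49 17 105 / 97 85 53 41 29 / 21 109 77 65 33 / 45 13 101 89 57

The remaining cell in row 4 is (4,5) = 305 − 272 = 33.
Row 5 needs 305; the known cells sum to 216, so (5,4) = 89.
Column 3: 25 + 53 + 77 + 101 + ? = 305, so (2,3) = 49.
Using main diagonal: 69 + 53 + 65 + 57 + ? → (2,2) = 305 − 244 = 61.
The remaining cell in anti-diagonal is (1,5) = 305 − 224 = 81.
The remaining cell in row 1 is (1,4) = 305 − 212 = 93.
Column 2 needs 305; the known cells sum to 220, so (3,2) = 85.
Column 4 needs 305; the known cells sum to 264, so (3,4) = 41.
The remaining cell in column 5 is (2,5) = 305 − 200 = 105.
The remaining cell in row 2 is (2,1) = 305 − 232 = 73.
From row 3, 305 − (85 + 53 + 41 + 29) gives (3,1) = 97.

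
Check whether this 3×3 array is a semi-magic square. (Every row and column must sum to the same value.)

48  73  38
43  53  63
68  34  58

No — row 3 sums to 160 but row 1 sums to 159.

Row 1: 48 + 73 + 38 = 159.
Row 2: 43 + 53 + 63 = 159.
Row 3: 68 + 34 + 58 = 160.
Column 1: 48 + 43 + 68 = 159.
Column 2: 73 + 53 + 34 = 160.
Column 3: 38 + 63 + 58 = 159.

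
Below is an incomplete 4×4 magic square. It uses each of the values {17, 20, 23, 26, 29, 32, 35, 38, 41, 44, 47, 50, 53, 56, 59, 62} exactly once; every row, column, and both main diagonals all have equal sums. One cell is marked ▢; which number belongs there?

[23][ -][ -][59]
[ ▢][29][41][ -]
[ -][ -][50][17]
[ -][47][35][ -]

The 16 entries sum to 632, so each line sums to 632/4 = 158.
Column 3 must total 158; the given cells sum to 126, so (1,3) = 32.
Main diagonal needs 158; the known cells sum to 102, so (4,4) = 56.
From row 1, 158 − (23 + 32 + 59) gives (1,2) = 44.
Row 4 needs 158; the known cells sum to 138, so (4,1) = 20.
From column 2, 158 − (44 + 29 + 47) gives (3,2) = 38.
The remaining cell in column 4 is (2,4) = 158 − 132 = 26.
Using row 2: 29 + 41 + 26 + ? → (2,1) = 158 − 96 = 62.

62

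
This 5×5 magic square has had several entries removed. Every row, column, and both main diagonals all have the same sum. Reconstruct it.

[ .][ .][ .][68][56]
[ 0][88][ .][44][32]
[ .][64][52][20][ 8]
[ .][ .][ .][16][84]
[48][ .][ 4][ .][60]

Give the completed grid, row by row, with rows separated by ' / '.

Column 5 is already complete: 56 + 32 + 8 + 84 + 60 = 240, so that is the magic constant.
Row 2 needs 240; the known cells sum to 164, so (2,3) = 76.
Row 3: 64 + 52 + 20 + 8 + ? = 240, so (3,1) = 96.
Column 4: 68 + 44 + 20 + 16 + ? = 240, so (5,4) = 92.
Main diagonal must total 240; the given cells sum to 216, so (1,1) = 24.
The remaining cell in anti-diagonal is (4,2) = 240 − 200 = 40.
The remaining cell in row 5 is (5,2) = 240 − 204 = 36.
Column 1: 24 + 0 + 96 + 48 + ? = 240, so (4,1) = 72.
The remaining cell in column 2 is (1,2) = 240 − 228 = 12.
From row 1, 240 − (24 + 12 + 68 + 56) gives (1,3) = 80.
From row 4, 240 − (72 + 40 + 16 + 84) gives (4,3) = 28.

24 12 80 68 56 / 0 88 76 44 32 / 96 64 52 20 8 / 72 40 28 16 84 / 48 36 4 92 60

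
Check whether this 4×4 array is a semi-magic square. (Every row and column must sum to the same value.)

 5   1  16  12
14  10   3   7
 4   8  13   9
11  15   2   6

Row 1: 5 + 1 + 16 + 12 = 34.
Row 2: 14 + 10 + 3 + 7 = 34.
Row 3: 4 + 8 + 13 + 9 = 34.
Row 4: 11 + 15 + 2 + 6 = 34.
Column 1: 5 + 14 + 4 + 11 = 34.
Column 2: 1 + 10 + 8 + 15 = 34.
Column 3: 16 + 3 + 13 + 2 = 34.
Column 4: 12 + 7 + 9 + 6 = 34.
All lines sum to 34.

Yes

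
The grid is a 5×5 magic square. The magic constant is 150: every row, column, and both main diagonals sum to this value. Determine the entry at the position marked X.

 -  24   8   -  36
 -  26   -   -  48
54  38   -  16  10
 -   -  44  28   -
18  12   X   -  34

46

Row 3 must total 150; the given cells sum to 118, so (3,3) = 32.
Using column 2: 24 + 26 + 38 + 12 + ? → (4,2) = 150 − 100 = 50.
Column 5: 36 + 48 + 10 + 34 + ? = 150, so (4,5) = 22.
The remaining cell in main diagonal is (1,1) = 150 − 120 = 30.
From anti-diagonal, 150 − (36 + 32 + 50 + 18) gives (2,4) = 14.
The remaining cell in row 1 is (1,4) = 150 − 98 = 52.
The remaining cell in row 4 is (4,1) = 150 − 144 = 6.
From column 1, 150 − (30 + 54 + 6 + 18) gives (2,1) = 42.
Using column 4: 52 + 14 + 16 + 28 + ? → (5,4) = 150 − 110 = 40.
Row 2 needs 150; the known cells sum to 130, so (2,3) = 20.
From row 5, 150 − (18 + 12 + 40 + 34) gives (5,3) = 46.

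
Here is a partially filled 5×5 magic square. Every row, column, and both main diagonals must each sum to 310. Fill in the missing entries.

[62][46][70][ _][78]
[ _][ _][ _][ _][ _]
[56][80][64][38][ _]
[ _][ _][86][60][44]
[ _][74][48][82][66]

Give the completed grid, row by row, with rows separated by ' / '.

Row 1 needs 310; the known cells sum to 256, so (1,4) = 54.
From row 3, 310 − (56 + 80 + 64 + 38) gives (3,5) = 72.
Row 5 must total 310; the given cells sum to 270, so (5,1) = 40.
The remaining cell in column 3 is (2,3) = 310 − 268 = 42.
Using column 4: 54 + 38 + 60 + 82 + ? → (2,4) = 310 − 234 = 76.
The remaining cell in column 5 is (2,5) = 310 − 260 = 50.
Main diagonal must total 310; the given cells sum to 252, so (2,2) = 58.
The remaining cell in anti-diagonal is (4,2) = 310 − 258 = 52.
Using row 2: 58 + 42 + 76 + 50 + ? → (2,1) = 310 − 226 = 84.
From row 4, 310 − (52 + 86 + 60 + 44) gives (4,1) = 68.

62 46 70 54 78 / 84 58 42 76 50 / 56 80 64 38 72 / 68 52 86 60 44 / 40 74 48 82 66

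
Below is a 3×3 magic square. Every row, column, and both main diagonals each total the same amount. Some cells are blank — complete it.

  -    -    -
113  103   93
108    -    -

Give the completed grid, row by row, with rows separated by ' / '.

88 123 98 / 113 103 93 / 108 83 118

Row 2 is already complete: 113 + 103 + 93 = 309, so that is the magic constant.
Using column 1: 113 + 108 + ? → (1,1) = 309 − 221 = 88.
Main diagonal needs 309; the known cells sum to 191, so (3,3) = 118.
From anti-diagonal, 309 − (103 + 108) gives (1,3) = 98.
Row 1: 88 + 98 + ? = 309, so (1,2) = 123.
The remaining cell in row 3 is (3,2) = 309 − 226 = 83.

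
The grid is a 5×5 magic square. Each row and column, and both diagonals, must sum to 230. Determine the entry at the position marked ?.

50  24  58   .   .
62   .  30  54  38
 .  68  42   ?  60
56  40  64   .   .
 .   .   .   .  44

Using row 2: 62 + 30 + 54 + 38 + ? → (2,2) = 230 − 184 = 46.
Column 2 must total 230; the given cells sum to 178, so (5,2) = 52.
Column 3 must total 230; the given cells sum to 194, so (5,3) = 36.
Main diagonal: 50 + 46 + 42 + 44 + ? = 230, so (4,4) = 48.
Row 4: 56 + 40 + 64 + 48 + ? = 230, so (4,5) = 22.
Column 5: 38 + 60 + 22 + 44 + ? = 230, so (1,5) = 66.
Anti-diagonal needs 230; the known cells sum to 202, so (5,1) = 28.
The remaining cell in row 1 is (1,4) = 230 − 198 = 32.
Row 5: 28 + 52 + 36 + 44 + ? = 230, so (5,4) = 70.
From column 1, 230 − (50 + 62 + 56 + 28) gives (3,1) = 34.
Column 4 needs 230; the known cells sum to 204, so (3,4) = 26.

26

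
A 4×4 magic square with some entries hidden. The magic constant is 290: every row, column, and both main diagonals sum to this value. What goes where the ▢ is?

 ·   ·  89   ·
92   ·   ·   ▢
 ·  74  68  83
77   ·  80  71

50

The remaining cell in row 3 is (3,1) = 290 − 225 = 65.
Using row 4: 77 + 80 + 71 + ? → (4,2) = 290 − 228 = 62.
Column 1 needs 290; the known cells sum to 234, so (1,1) = 56.
The remaining cell in column 3 is (2,3) = 290 − 237 = 53.
Using main diagonal: 56 + 68 + 71 + ? → (2,2) = 290 − 195 = 95.
Anti-diagonal needs 290; the known cells sum to 204, so (1,4) = 86.
Row 1 needs 290; the known cells sum to 231, so (1,2) = 59.
Using row 2: 92 + 95 + 53 + ? → (2,4) = 290 − 240 = 50.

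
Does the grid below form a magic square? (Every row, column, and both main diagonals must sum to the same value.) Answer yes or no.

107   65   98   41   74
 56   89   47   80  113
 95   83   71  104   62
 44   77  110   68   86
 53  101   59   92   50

No — row 1 sums to 385 but anti-diagonal sums to 355.

Row 1: 107 + 65 + 98 + 41 + 74 = 385.
Row 2: 56 + 89 + 47 + 80 + 113 = 385.
Row 3: 95 + 83 + 71 + 104 + 62 = 415.
Row 4: 44 + 77 + 110 + 68 + 86 = 385.
Row 5: 53 + 101 + 59 + 92 + 50 = 355.
Column 1: 107 + 56 + 95 + 44 + 53 = 355.
Column 2: 65 + 89 + 83 + 77 + 101 = 415.
Column 3: 98 + 47 + 71 + 110 + 59 = 385.
Column 4: 41 + 80 + 104 + 68 + 92 = 385.
Column 5: 74 + 113 + 62 + 86 + 50 = 385.
Main diagonal: 107 + 89 + 71 + 68 + 50 = 385.
Anti-diagonal: 74 + 80 + 71 + 77 + 53 = 355.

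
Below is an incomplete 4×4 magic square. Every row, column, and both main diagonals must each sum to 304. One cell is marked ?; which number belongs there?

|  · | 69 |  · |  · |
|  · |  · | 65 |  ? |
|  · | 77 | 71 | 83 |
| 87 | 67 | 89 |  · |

85

Row 3: 77 + 71 + 83 + ? = 304, so (3,1) = 73.
Using row 4: 87 + 67 + 89 + ? → (4,4) = 304 − 243 = 61.
From column 2, 304 − (69 + 77 + 67) gives (2,2) = 91.
The remaining cell in column 3 is (1,3) = 304 − 225 = 79.
Main diagonal: 91 + 71 + 61 + ? = 304, so (1,1) = 81.
Anti-diagonal must total 304; the given cells sum to 229, so (1,4) = 75.
Column 1 needs 304; the known cells sum to 241, so (2,1) = 63.
Column 4: 75 + 83 + 61 + ? = 304, so (2,4) = 85.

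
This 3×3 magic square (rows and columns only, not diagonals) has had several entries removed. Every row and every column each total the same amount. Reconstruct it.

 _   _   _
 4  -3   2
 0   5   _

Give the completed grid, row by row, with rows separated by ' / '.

-1 1 3 / 4 -3 2 / 0 5 -2

Row 2 is already complete: 4 + -3 + 2 = 3, so that is the magic constant.
Row 3 needs 3; the known cells sum to 5, so (3,3) = -2.
The remaining cell in column 1 is (1,1) = 3 − 4 = -1.
Using column 2: -3 + 5 + ? → (1,2) = 3 − 2 = 1.
Column 3 needs 3; the known cells sum to 0, so (1,3) = 3.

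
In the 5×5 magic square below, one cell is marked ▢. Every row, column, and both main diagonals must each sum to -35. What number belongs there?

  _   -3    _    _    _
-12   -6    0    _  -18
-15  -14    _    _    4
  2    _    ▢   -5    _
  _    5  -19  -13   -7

-11

Row 2: -12 + (-6) + 0 + (-18) + ? = -35, so (2,4) = 1.
Row 5: 5 + (-19) + (-13) + (-7) + ? = -35, so (5,1) = -1.
The remaining cell in column 1 is (1,1) = -35 − (-26) = -9.
The remaining cell in column 2 is (4,2) = -35 − (-18) = -17.
From main diagonal, -35 − (-9 + (-6) + (-5) + (-7)) gives (3,3) = -8.
From anti-diagonal, -35 − (1 + (-8) + (-17) + (-1)) gives (1,5) = -10.
Row 3 must total -35; the given cells sum to -33, so (3,4) = -2.
Using column 4: 1 + (-2) + (-5) + (-13) + ? → (1,4) = -35 − (-19) = -16.
The remaining cell in column 5 is (4,5) = -35 − (-31) = -4.
Row 1 must total -35; the given cells sum to -38, so (1,3) = 3.
Row 4 must total -35; the given cells sum to -24, so (4,3) = -11.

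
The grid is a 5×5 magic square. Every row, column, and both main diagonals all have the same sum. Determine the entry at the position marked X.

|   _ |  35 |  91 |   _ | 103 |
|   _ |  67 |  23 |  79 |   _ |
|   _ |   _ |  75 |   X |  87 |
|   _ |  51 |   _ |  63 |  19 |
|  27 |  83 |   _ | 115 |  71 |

31

Anti-diagonal is complete and sums to 335; that is the magic constant.
Using row 5: 27 + 83 + 115 + 71 + ? → (5,3) = 335 − 296 = 39.
Using column 2: 35 + 67 + 51 + 83 + ? → (3,2) = 335 − 236 = 99.
Column 3 needs 335; the known cells sum to 228, so (4,3) = 107.
Using column 5: 103 + 87 + 19 + 71 + ? → (2,5) = 335 − 280 = 55.
The remaining cell in main diagonal is (1,1) = 335 − 276 = 59.
Row 1 must total 335; the given cells sum to 288, so (1,4) = 47.
Row 2 needs 335; the known cells sum to 224, so (2,1) = 111.
Row 4 needs 335; the known cells sum to 240, so (4,1) = 95.
Using column 1: 59 + 111 + 95 + 27 + ? → (3,1) = 335 − 292 = 43.
Column 4 must total 335; the given cells sum to 304, so (3,4) = 31.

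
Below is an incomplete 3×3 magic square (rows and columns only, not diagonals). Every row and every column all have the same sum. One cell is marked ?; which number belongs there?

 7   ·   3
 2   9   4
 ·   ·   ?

Row 2 is complete and sums to 15; that is the magic constant.
Row 1: 7 + 3 + ? = 15, so (1,2) = 5.
The remaining cell in column 1 is (3,1) = 15 − 9 = 6.
Column 2 needs 15; the known cells sum to 14, so (3,2) = 1.
The remaining cell in column 3 is (3,3) = 15 − 7 = 8.

8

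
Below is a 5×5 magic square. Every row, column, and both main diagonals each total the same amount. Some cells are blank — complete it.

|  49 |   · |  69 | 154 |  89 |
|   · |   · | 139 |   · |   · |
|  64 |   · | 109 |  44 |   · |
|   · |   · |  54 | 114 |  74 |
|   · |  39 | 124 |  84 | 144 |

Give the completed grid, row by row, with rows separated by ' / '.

Column 3 is already complete: 69 + 139 + 109 + 54 + 124 = 495, so that is the magic constant.
Row 1 needs 495; the known cells sum to 361, so (1,2) = 134.
The remaining cell in row 5 is (5,1) = 495 − 391 = 104.
From column 4, 495 − (154 + 44 + 114 + 84) gives (2,4) = 99.
Using main diagonal: 49 + 109 + 114 + 144 + ? → (2,2) = 495 − 416 = 79.
From anti-diagonal, 495 − (89 + 99 + 109 + 104) gives (4,2) = 94.
Row 4: 94 + 54 + 114 + 74 + ? = 495, so (4,1) = 159.
The remaining cell in column 1 is (2,1) = 495 − 376 = 119.
Column 2: 134 + 79 + 94 + 39 + ? = 495, so (3,2) = 149.
Using row 2: 119 + 79 + 139 + 99 + ? → (2,5) = 495 − 436 = 59.
Using row 3: 64 + 149 + 109 + 44 + ? → (3,5) = 495 − 366 = 129.

49 134 69 154 89 / 119 79 139 99 59 / 64 149 109 44 129 / 159 94 54 114 74 / 104 39 124 84 144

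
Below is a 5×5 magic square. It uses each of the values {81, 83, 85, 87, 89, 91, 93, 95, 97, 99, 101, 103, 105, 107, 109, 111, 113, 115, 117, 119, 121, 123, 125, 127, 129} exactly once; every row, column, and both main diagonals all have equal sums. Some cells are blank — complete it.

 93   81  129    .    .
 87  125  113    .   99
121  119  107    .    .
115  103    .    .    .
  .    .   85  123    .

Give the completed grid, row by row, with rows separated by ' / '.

93 81 129 117 105 / 87 125 113 101 99 / 121 119 107 95 83 / 115 103 91 89 127 / 109 97 85 123 111

The 25 entries sum to 2625, so each line sums to 2625/5 = 525.
Row 2 must total 525; the given cells sum to 424, so (2,4) = 101.
Using column 1: 93 + 87 + 121 + 115 + ? → (5,1) = 525 − 416 = 109.
Using column 2: 81 + 125 + 119 + 103 + ? → (5,2) = 525 − 428 = 97.
Column 3 must total 525; the given cells sum to 434, so (4,3) = 91.
Anti-diagonal needs 525; the known cells sum to 420, so (1,5) = 105.
Using row 1: 93 + 81 + 129 + 105 + ? → (1,4) = 525 − 408 = 117.
Using row 5: 109 + 97 + 85 + 123 + ? → (5,5) = 525 − 414 = 111.
Using main diagonal: 93 + 125 + 107 + 111 + ? → (4,4) = 525 − 436 = 89.
Row 4 must total 525; the given cells sum to 398, so (4,5) = 127.
Column 4: 117 + 101 + 89 + 123 + ? = 525, so (3,4) = 95.
Column 5 needs 525; the known cells sum to 442, so (3,5) = 83.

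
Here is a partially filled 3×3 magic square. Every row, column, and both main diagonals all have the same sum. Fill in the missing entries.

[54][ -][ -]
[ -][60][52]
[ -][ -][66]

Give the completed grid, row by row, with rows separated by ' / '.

Main diagonal is already complete: 54 + 60 + 66 = 180, so that is the magic constant.
Row 2: 60 + 52 + ? = 180, so (2,1) = 68.
The remaining cell in column 1 is (3,1) = 180 − 122 = 58.
From column 3, 180 − (52 + 66) gives (1,3) = 62.
From row 1, 180 − (54 + 62) gives (1,2) = 64.
Using row 3: 58 + 66 + ? → (3,2) = 180 − 124 = 56.

54 64 62 / 68 60 52 / 58 56 66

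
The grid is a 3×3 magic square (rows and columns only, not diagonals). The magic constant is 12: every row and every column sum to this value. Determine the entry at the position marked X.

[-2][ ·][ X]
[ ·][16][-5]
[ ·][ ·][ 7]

The remaining cell in row 2 is (2,1) = 12 − 11 = 1.
Column 1 needs 12; the known cells sum to -1, so (3,1) = 13.
The remaining cell in column 3 is (1,3) = 12 − 2 = 10.

10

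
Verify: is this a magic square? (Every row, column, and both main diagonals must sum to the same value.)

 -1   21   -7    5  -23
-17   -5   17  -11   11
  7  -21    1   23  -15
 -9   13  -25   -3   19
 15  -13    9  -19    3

Yes

Row 1: -1 + 21 + (-7) + 5 + (-23) = -5.
Row 2: -17 + (-5) + 17 + (-11) + 11 = -5.
Row 3: 7 + (-21) + 1 + 23 + (-15) = -5.
Row 4: -9 + 13 + (-25) + (-3) + 19 = -5.
Row 5: 15 + (-13) + 9 + (-19) + 3 = -5.
Column 1: -1 + (-17) + 7 + (-9) + 15 = -5.
Column 2: 21 + (-5) + (-21) + 13 + (-13) = -5.
Column 3: -7 + 17 + 1 + (-25) + 9 = -5.
Column 4: 5 + (-11) + 23 + (-3) + (-19) = -5.
Column 5: -23 + 11 + (-15) + 19 + 3 = -5.
Main diagonal: -1 + (-5) + 1 + (-3) + 3 = -5.
Anti-diagonal: -23 + (-11) + 1 + 13 + 15 = -5.
All lines sum to -5.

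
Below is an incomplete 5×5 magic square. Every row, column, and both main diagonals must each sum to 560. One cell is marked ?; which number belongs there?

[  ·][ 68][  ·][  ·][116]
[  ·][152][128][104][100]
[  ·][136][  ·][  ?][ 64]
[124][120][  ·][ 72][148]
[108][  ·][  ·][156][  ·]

From row 2, 560 − (152 + 128 + 104 + 100) gives (2,1) = 76.
The remaining cell in row 4 is (4,3) = 560 − 464 = 96.
Using column 2: 68 + 152 + 136 + 120 + ? → (5,2) = 560 − 476 = 84.
The remaining cell in column 5 is (5,5) = 560 − 428 = 132.
From anti-diagonal, 560 − (116 + 104 + 120 + 108) gives (3,3) = 112.
Using row 5: 108 + 84 + 156 + 132 + ? → (5,3) = 560 − 480 = 80.
Using column 3: 128 + 112 + 96 + 80 + ? → (1,3) = 560 − 416 = 144.
From main diagonal, 560 − (152 + 112 + 72 + 132) gives (1,1) = 92.
The remaining cell in row 1 is (1,4) = 560 − 420 = 140.
Column 1: 92 + 76 + 124 + 108 + ? = 560, so (3,1) = 160.
Column 4: 140 + 104 + 72 + 156 + ? = 560, so (3,4) = 88.

88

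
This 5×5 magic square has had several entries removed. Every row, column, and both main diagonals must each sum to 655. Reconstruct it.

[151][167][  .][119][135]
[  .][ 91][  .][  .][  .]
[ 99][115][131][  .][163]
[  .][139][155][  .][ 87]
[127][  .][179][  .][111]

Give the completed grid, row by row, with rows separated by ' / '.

The remaining cell in row 1 is (1,3) = 655 − 572 = 83.
Using row 3: 99 + 115 + 131 + 163 + ? → (3,4) = 655 − 508 = 147.
The remaining cell in column 2 is (5,2) = 655 − 512 = 143.
Column 3 needs 655; the known cells sum to 548, so (2,3) = 107.
The remaining cell in column 5 is (2,5) = 655 − 496 = 159.
The remaining cell in main diagonal is (4,4) = 655 − 484 = 171.
Anti-diagonal: 135 + 131 + 139 + 127 + ? = 655, so (2,4) = 123.
Row 2 needs 655; the known cells sum to 480, so (2,1) = 175.
Using row 4: 139 + 155 + 171 + 87 + ? → (4,1) = 655 − 552 = 103.
The remaining cell in row 5 is (5,4) = 655 − 560 = 95.

151 167 83 119 135 / 175 91 107 123 159 / 99 115 131 147 163 / 103 139 155 171 87 / 127 143 179 95 111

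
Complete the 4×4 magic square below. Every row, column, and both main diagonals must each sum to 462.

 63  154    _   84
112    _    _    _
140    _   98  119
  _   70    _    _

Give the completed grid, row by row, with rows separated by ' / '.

From row 1, 462 − (63 + 154 + 84) gives (1,3) = 161.
The remaining cell in row 3 is (3,2) = 462 − 357 = 105.
From column 1, 462 − (63 + 112 + 140) gives (4,1) = 147.
Column 2 must total 462; the given cells sum to 329, so (2,2) = 133.
Main diagonal must total 462; the given cells sum to 294, so (4,4) = 168.
Anti-diagonal needs 462; the known cells sum to 336, so (2,3) = 126.
Using row 2: 112 + 133 + 126 + ? → (2,4) = 462 − 371 = 91.
Row 4 needs 462; the known cells sum to 385, so (4,3) = 77.

63 154 161 84 / 112 133 126 91 / 140 105 98 119 / 147 70 77 168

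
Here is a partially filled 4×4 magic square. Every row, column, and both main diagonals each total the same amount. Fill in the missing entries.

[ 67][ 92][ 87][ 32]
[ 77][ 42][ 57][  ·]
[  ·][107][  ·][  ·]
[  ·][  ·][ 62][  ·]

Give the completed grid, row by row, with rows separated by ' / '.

Row 1 is already complete: 67 + 92 + 87 + 32 = 278, so that is the magic constant.
From row 2, 278 − (77 + 42 + 57) gives (2,4) = 102.
From column 2, 278 − (92 + 42 + 107) gives (4,2) = 37.
From column 3, 278 − (87 + 57 + 62) gives (3,3) = 72.
Main diagonal needs 278; the known cells sum to 181, so (4,4) = 97.
Anti-diagonal must total 278; the given cells sum to 196, so (4,1) = 82.
Column 1 needs 278; the known cells sum to 226, so (3,1) = 52.
The remaining cell in column 4 is (3,4) = 278 − 231 = 47.

67 92 87 32 / 77 42 57 102 / 52 107 72 47 / 82 37 62 97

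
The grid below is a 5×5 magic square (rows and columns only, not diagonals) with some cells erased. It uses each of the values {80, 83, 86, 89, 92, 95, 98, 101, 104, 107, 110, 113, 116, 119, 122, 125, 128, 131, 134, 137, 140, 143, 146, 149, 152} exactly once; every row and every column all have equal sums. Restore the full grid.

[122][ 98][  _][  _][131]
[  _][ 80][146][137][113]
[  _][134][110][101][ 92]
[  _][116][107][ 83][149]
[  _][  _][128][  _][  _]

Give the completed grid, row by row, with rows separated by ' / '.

The 25 entries sum to 2900, so each line sums to 2900/5 = 580.
Using row 2: 80 + 146 + 137 + 113 + ? → (2,1) = 580 − 476 = 104.
Row 3 needs 580; the known cells sum to 437, so (3,1) = 143.
Row 4 must total 580; the given cells sum to 455, so (4,1) = 125.
From column 1, 580 − (122 + 104 + 143 + 125) gives (5,1) = 86.
Column 2: 98 + 80 + 134 + 116 + ? = 580, so (5,2) = 152.
Using column 3: 146 + 110 + 107 + 128 + ? → (1,3) = 580 − 491 = 89.
From column 5, 580 − (131 + 113 + 92 + 149) gives (5,5) = 95.
Row 1 must total 580; the given cells sum to 440, so (1,4) = 140.
Row 5 must total 580; the given cells sum to 461, so (5,4) = 119.

122 98 89 140 131 / 104 80 146 137 113 / 143 134 110 101 92 / 125 116 107 83 149 / 86 152 128 119 95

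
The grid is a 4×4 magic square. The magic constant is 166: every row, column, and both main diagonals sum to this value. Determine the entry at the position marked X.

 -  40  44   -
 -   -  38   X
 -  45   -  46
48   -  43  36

49

Row 4: 48 + 43 + 36 + ? = 166, so (4,2) = 39.
Column 2: 40 + 45 + 39 + ? = 166, so (2,2) = 42.
Using column 3: 44 + 38 + 43 + ? → (3,3) = 166 − 125 = 41.
Main diagonal must total 166; the given cells sum to 119, so (1,1) = 47.
Anti-diagonal: 38 + 45 + 48 + ? = 166, so (1,4) = 35.
The remaining cell in row 3 is (3,1) = 166 − 132 = 34.
Column 1 needs 166; the known cells sum to 129, so (2,1) = 37.
Column 4 needs 166; the known cells sum to 117, so (2,4) = 49.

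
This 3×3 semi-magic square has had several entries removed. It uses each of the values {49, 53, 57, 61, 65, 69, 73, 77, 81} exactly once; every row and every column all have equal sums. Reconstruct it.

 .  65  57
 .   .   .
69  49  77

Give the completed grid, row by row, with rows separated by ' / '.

The 9 entries sum to 585, so each line sums to 585/3 = 195.
The remaining cell in row 1 is (1,1) = 195 − 122 = 73.
The remaining cell in column 1 is (2,1) = 195 − 142 = 53.
Using column 2: 65 + 49 + ? → (2,2) = 195 − 114 = 81.
Column 3 must total 195; the given cells sum to 134, so (2,3) = 61.

73 65 57 / 53 81 61 / 69 49 77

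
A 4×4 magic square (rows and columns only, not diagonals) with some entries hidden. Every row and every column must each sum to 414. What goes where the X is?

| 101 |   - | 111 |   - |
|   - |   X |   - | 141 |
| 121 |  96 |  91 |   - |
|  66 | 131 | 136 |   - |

From row 3, 414 − (121 + 96 + 91) gives (3,4) = 106.
Row 4 needs 414; the known cells sum to 333, so (4,4) = 81.
The remaining cell in column 1 is (2,1) = 414 − 288 = 126.
Column 3: 111 + 91 + 136 + ? = 414, so (2,3) = 76.
Using column 4: 141 + 106 + 81 + ? → (1,4) = 414 − 328 = 86.
From row 1, 414 − (101 + 111 + 86) gives (1,2) = 116.
Row 2 must total 414; the given cells sum to 343, so (2,2) = 71.

71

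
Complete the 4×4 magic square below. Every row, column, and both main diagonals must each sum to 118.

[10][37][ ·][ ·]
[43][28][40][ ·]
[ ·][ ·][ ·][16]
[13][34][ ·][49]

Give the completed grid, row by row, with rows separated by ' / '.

Row 2 must total 118; the given cells sum to 111, so (2,4) = 7.
Row 4: 13 + 34 + 49 + ? = 118, so (4,3) = 22.
Using column 1: 10 + 43 + 13 + ? → (3,1) = 118 − 66 = 52.
Column 2 must total 118; the given cells sum to 99, so (3,2) = 19.
The remaining cell in column 4 is (1,4) = 118 − 72 = 46.
Main diagonal needs 118; the known cells sum to 87, so (3,3) = 31.
Row 1 needs 118; the known cells sum to 93, so (1,3) = 25.

10 37 25 46 / 43 28 40 7 / 52 19 31 16 / 13 34 22 49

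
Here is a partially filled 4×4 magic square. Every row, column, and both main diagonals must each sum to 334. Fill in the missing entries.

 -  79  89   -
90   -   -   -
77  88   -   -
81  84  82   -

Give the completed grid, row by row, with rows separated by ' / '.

Row 4: 81 + 84 + 82 + ? = 334, so (4,4) = 87.
The remaining cell in column 1 is (1,1) = 334 − 248 = 86.
Column 2: 79 + 88 + 84 + ? = 334, so (2,2) = 83.
Main diagonal must total 334; the given cells sum to 256, so (3,3) = 78.
Row 1 must total 334; the given cells sum to 254, so (1,4) = 80.
Row 3 needs 334; the known cells sum to 243, so (3,4) = 91.
Column 3: 89 + 78 + 82 + ? = 334, so (2,3) = 85.
Using column 4: 80 + 91 + 87 + ? → (2,4) = 334 − 258 = 76.

86 79 89 80 / 90 83 85 76 / 77 88 78 91 / 81 84 82 87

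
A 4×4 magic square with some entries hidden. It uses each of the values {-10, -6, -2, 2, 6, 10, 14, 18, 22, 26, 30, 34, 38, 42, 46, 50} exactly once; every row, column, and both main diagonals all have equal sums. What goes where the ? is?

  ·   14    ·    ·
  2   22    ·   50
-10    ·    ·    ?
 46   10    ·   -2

38

The 16 entries sum to 320, so each line sums to 320/4 = 80.
Row 2 needs 80; the known cells sum to 74, so (2,3) = 6.
From row 4, 80 − (46 + 10 + (-2)) gives (4,3) = 26.
Using column 1: 2 + (-10) + 46 + ? → (1,1) = 80 − 38 = 42.
From column 2, 80 − (14 + 22 + 10) gives (3,2) = 34.
Main diagonal must total 80; the given cells sum to 62, so (3,3) = 18.
Anti-diagonal must total 80; the given cells sum to 86, so (1,4) = -6.
Row 1 must total 80; the given cells sum to 50, so (1,3) = 30.
Using row 3: -10 + 34 + 18 + ? → (3,4) = 80 − 42 = 38.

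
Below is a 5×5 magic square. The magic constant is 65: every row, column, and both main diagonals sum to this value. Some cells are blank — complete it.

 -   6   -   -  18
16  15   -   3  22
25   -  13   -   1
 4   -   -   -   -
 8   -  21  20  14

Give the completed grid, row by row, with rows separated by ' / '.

12 6 5 24 18 / 16 15 9 3 22 / 25 19 13 7 1 / 4 23 17 11 10 / 8 2 21 20 14

Row 2 must total 65; the given cells sum to 56, so (2,3) = 9.
Row 5 needs 65; the known cells sum to 63, so (5,2) = 2.
Column 1 must total 65; the given cells sum to 53, so (1,1) = 12.
Column 5 needs 65; the known cells sum to 55, so (4,5) = 10.
Main diagonal needs 65; the known cells sum to 54, so (4,4) = 11.
The remaining cell in anti-diagonal is (4,2) = 65 − 42 = 23.
Row 4 must total 65; the given cells sum to 48, so (4,3) = 17.
Column 2: 6 + 15 + 23 + 2 + ? = 65, so (3,2) = 19.
Using column 3: 9 + 13 + 17 + 21 + ? → (1,3) = 65 − 60 = 5.
From row 1, 65 − (12 + 6 + 5 + 18) gives (1,4) = 24.
Row 3 must total 65; the given cells sum to 58, so (3,4) = 7.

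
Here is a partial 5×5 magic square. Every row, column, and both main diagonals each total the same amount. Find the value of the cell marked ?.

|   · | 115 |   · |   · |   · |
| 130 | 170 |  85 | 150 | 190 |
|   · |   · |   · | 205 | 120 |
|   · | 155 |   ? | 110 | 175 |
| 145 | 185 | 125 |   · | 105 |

195

Row 2 is complete and sums to 725; that is the magic constant.
From row 5, 725 − (145 + 185 + 125 + 105) gives (5,4) = 165.
Column 2 must total 725; the given cells sum to 625, so (3,2) = 100.
From column 4, 725 − (150 + 205 + 110 + 165) gives (1,4) = 95.
The remaining cell in column 5 is (1,5) = 725 − 590 = 135.
Anti-diagonal needs 725; the known cells sum to 585, so (3,3) = 140.
Row 3: 100 + 140 + 205 + 120 + ? = 725, so (3,1) = 160.
From main diagonal, 725 − (170 + 140 + 110 + 105) gives (1,1) = 200.
The remaining cell in row 1 is (1,3) = 725 − 545 = 180.
The remaining cell in column 1 is (4,1) = 725 − 635 = 90.
Column 3: 180 + 85 + 140 + 125 + ? = 725, so (4,3) = 195.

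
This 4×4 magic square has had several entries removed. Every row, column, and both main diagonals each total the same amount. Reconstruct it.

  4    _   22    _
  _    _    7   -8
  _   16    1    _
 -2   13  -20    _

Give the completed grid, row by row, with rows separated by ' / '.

4 -5 22 -11 / 25 -14 7 -8 / -17 16 1 10 / -2 13 -20 19

Column 3 is already complete: 22 + 7 + 1 + -20 = 10, so that is the magic constant.
Row 4 needs 10; the known cells sum to -9, so (4,4) = 19.
The remaining cell in main diagonal is (2,2) = 10 − 24 = -14.
Anti-diagonal must total 10; the given cells sum to 21, so (1,4) = -11.
Using row 1: 4 + 22 + (-11) + ? → (1,2) = 10 − 15 = -5.
Row 2: -14 + 7 + (-8) + ? = 10, so (2,1) = 25.
The remaining cell in column 1 is (3,1) = 10 − 27 = -17.
Column 4 needs 10; the known cells sum to 0, so (3,4) = 10.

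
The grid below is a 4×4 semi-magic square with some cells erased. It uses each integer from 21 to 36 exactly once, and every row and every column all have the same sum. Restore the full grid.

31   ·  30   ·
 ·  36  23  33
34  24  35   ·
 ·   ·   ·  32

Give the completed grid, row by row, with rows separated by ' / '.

31 25 30 28 / 22 36 23 33 / 34 24 35 21 / 27 29 26 32

The entries are 21 through 36, which sum to 456, so each line sums to 456/4 = 114.
Row 2: 36 + 23 + 33 + ? = 114, so (2,1) = 22.
Row 3 must total 114; the given cells sum to 93, so (3,4) = 21.
From column 1, 114 − (31 + 22 + 34) gives (4,1) = 27.
Column 3 needs 114; the known cells sum to 88, so (4,3) = 26.
Using column 4: 33 + 21 + 32 + ? → (1,4) = 114 − 86 = 28.
From row 1, 114 − (31 + 30 + 28) gives (1,2) = 25.
Using row 4: 27 + 26 + 32 + ? → (4,2) = 114 − 85 = 29.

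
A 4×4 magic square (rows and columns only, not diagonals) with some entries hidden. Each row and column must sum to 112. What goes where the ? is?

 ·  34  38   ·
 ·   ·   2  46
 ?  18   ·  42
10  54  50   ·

The remaining cell in row 4 is (4,4) = 112 − 114 = -2.
Column 2 must total 112; the given cells sum to 106, so (2,2) = 6.
Column 3: 38 + 2 + 50 + ? = 112, so (3,3) = 22.
Column 4 needs 112; the known cells sum to 86, so (1,4) = 26.
Using row 1: 34 + 38 + 26 + ? → (1,1) = 112 − 98 = 14.
Row 2: 6 + 2 + 46 + ? = 112, so (2,1) = 58.
The remaining cell in row 3 is (3,1) = 112 − 82 = 30.

30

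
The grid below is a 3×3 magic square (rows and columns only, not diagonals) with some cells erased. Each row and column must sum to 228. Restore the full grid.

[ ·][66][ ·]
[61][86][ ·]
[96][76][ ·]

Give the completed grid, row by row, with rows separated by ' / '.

71 66 91 / 61 86 81 / 96 76 56

Using row 2: 61 + 86 + ? → (2,3) = 228 − 147 = 81.
Row 3 must total 228; the given cells sum to 172, so (3,3) = 56.
Column 1: 61 + 96 + ? = 228, so (1,1) = 71.
Using column 3: 81 + 56 + ? → (1,3) = 228 − 137 = 91.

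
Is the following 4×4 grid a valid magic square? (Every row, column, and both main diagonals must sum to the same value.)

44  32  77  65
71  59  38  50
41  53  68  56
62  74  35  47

Yes

Row 1: 44 + 32 + 77 + 65 = 218.
Row 2: 71 + 59 + 38 + 50 = 218.
Row 3: 41 + 53 + 68 + 56 = 218.
Row 4: 62 + 74 + 35 + 47 = 218.
Column 1: 44 + 71 + 41 + 62 = 218.
Column 2: 32 + 59 + 53 + 74 = 218.
Column 3: 77 + 38 + 68 + 35 = 218.
Column 4: 65 + 50 + 56 + 47 = 218.
Main diagonal: 44 + 59 + 68 + 47 = 218.
Anti-diagonal: 65 + 38 + 53 + 62 = 218.
All lines sum to 218.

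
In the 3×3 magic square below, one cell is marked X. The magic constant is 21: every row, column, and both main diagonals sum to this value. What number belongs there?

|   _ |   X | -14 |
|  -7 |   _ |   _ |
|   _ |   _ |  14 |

35

Column 3: -14 + 14 + ? = 21, so (2,3) = 21.
Row 2 needs 21; the known cells sum to 14, so (2,2) = 7.
Using main diagonal: 7 + 14 + ? → (1,1) = 21 − 21 = 0.
Anti-diagonal must total 21; the given cells sum to -7, so (3,1) = 28.
Row 1 must total 21; the given cells sum to -14, so (1,2) = 35.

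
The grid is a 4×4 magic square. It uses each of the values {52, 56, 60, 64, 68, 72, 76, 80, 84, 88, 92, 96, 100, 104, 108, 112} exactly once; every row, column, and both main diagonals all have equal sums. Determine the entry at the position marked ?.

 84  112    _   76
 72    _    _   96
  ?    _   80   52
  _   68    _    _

The 16 entries sum to 1312, so each line sums to 1312/4 = 328.
The remaining cell in row 1 is (1,3) = 328 − 272 = 56.
From column 4, 328 − (76 + 96 + 52) gives (4,4) = 104.
The remaining cell in main diagonal is (2,2) = 328 − 268 = 60.
The remaining cell in row 2 is (2,3) = 328 − 228 = 100.
Column 2: 112 + 60 + 68 + ? = 328, so (3,2) = 88.
Using column 3: 56 + 100 + 80 + ? → (4,3) = 328 − 236 = 92.
The remaining cell in anti-diagonal is (4,1) = 328 − 264 = 64.
From row 3, 328 − (88 + 80 + 52) gives (3,1) = 108.

108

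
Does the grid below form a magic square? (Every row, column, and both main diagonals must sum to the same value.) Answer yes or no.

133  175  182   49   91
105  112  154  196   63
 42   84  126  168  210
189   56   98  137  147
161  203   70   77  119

No — main diagonal sums to 627 but row 2 sums to 630.

Row 1: 133 + 175 + 182 + 49 + 91 = 630.
Row 2: 105 + 112 + 154 + 196 + 63 = 630.
Row 3: 42 + 84 + 126 + 168 + 210 = 630.
Row 4: 189 + 56 + 98 + 137 + 147 = 627.
Row 5: 161 + 203 + 70 + 77 + 119 = 630.
Column 1: 133 + 105 + 42 + 189 + 161 = 630.
Column 2: 175 + 112 + 84 + 56 + 203 = 630.
Column 3: 182 + 154 + 126 + 98 + 70 = 630.
Column 4: 49 + 196 + 168 + 137 + 77 = 627.
Column 5: 91 + 63 + 210 + 147 + 119 = 630.
Main diagonal: 133 + 112 + 126 + 137 + 119 = 627.
Anti-diagonal: 91 + 196 + 126 + 56 + 161 = 630.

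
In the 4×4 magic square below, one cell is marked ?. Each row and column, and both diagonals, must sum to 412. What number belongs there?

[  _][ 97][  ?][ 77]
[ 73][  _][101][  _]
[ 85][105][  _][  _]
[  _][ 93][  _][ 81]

113

Column 2 must total 412; the given cells sum to 295, so (2,2) = 117.
The remaining cell in anti-diagonal is (4,1) = 412 − 283 = 129.
Row 2 needs 412; the known cells sum to 291, so (2,4) = 121.
Using row 4: 129 + 93 + 81 + ? → (4,3) = 412 − 303 = 109.
From column 1, 412 − (73 + 85 + 129) gives (1,1) = 125.
Column 4: 77 + 121 + 81 + ? = 412, so (3,4) = 133.
From main diagonal, 412 − (125 + 117 + 81) gives (3,3) = 89.
Row 1 needs 412; the known cells sum to 299, so (1,3) = 113.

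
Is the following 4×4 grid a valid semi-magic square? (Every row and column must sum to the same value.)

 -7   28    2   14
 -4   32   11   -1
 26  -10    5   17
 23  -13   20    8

No — row 1 sums to 37 but row 2 sums to 38.

Row 1: -7 + 28 + 2 + 14 = 37.
Row 2: -4 + 32 + 11 + (-1) = 38.
Row 3: 26 + (-10) + 5 + 17 = 38.
Row 4: 23 + (-13) + 20 + 8 = 38.
Column 1: -7 + (-4) + 26 + 23 = 38.
Column 2: 28 + 32 + (-10) + (-13) = 37.
Column 3: 2 + 11 + 5 + 20 = 38.
Column 4: 14 + (-1) + 17 + 8 = 38.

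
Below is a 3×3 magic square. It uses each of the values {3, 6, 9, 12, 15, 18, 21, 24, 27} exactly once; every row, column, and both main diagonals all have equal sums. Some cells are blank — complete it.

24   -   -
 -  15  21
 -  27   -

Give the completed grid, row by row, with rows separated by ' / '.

The 9 entries sum to 135, so each line sums to 135/3 = 45.
Using row 2: 15 + 21 + ? → (2,1) = 45 − 36 = 9.
Using column 1: 24 + 9 + ? → (3,1) = 45 − 33 = 12.
The remaining cell in column 2 is (1,2) = 45 − 42 = 3.
Main diagonal needs 45; the known cells sum to 39, so (3,3) = 6.
Anti-diagonal needs 45; the known cells sum to 27, so (1,3) = 18.

24 3 18 / 9 15 21 / 12 27 6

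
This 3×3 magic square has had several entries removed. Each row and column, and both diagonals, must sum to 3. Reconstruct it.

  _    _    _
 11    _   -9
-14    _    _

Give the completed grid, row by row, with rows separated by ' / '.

6 -19 16 / 11 1 -9 / -14 21 -4

Row 2 needs 3; the known cells sum to 2, so (2,2) = 1.
Column 1: 11 + (-14) + ? = 3, so (1,1) = 6.
Main diagonal must total 3; the given cells sum to 7, so (3,3) = -4.
Anti-diagonal needs 3; the known cells sum to -13, so (1,3) = 16.
Row 1 needs 3; the known cells sum to 22, so (1,2) = -19.
From row 3, 3 − (-14 + (-4)) gives (3,2) = 21.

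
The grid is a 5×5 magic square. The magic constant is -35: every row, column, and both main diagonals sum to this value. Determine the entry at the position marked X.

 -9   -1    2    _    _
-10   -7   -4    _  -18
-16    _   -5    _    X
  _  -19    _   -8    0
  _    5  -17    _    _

1

Row 2: -10 + (-7) + (-4) + (-18) + ? = -35, so (2,4) = 4.
Column 2 must total -35; the given cells sum to -22, so (3,2) = -13.
Column 3 must total -35; the given cells sum to -24, so (4,3) = -11.
Main diagonal needs -35; the known cells sum to -29, so (5,5) = -6.
Row 4 must total -35; the given cells sum to -38, so (4,1) = 3.
From column 1, -35 − (-9 + (-10) + (-16) + 3) gives (5,1) = -3.
From anti-diagonal, -35 − (4 + (-5) + (-19) + (-3)) gives (1,5) = -12.
From row 1, -35 − (-9 + (-1) + 2 + (-12)) gives (1,4) = -15.
The remaining cell in row 5 is (5,4) = -35 − (-21) = -14.
Column 4: -15 + 4 + (-8) + (-14) + ? = -35, so (3,4) = -2.
Column 5 must total -35; the given cells sum to -36, so (3,5) = 1.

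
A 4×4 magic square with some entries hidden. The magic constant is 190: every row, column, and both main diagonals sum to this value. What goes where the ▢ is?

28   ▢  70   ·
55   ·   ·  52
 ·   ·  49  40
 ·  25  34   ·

Column 3 needs 190; the known cells sum to 153, so (2,3) = 37.
From row 2, 190 − (55 + 37 + 52) gives (2,2) = 46.
The remaining cell in main diagonal is (4,4) = 190 − 123 = 67.
The remaining cell in row 4 is (4,1) = 190 − 126 = 64.
Using column 1: 28 + 55 + 64 + ? → (3,1) = 190 − 147 = 43.
Using column 4: 52 + 40 + 67 + ? → (1,4) = 190 − 159 = 31.
Anti-diagonal: 31 + 37 + 64 + ? = 190, so (3,2) = 58.
From row 1, 190 − (28 + 70 + 31) gives (1,2) = 61.

61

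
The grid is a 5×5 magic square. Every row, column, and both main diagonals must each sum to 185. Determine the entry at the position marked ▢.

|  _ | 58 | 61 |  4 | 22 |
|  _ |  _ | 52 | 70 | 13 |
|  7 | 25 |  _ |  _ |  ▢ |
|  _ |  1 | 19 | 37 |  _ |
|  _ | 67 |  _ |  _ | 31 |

Using row 1: 58 + 61 + 4 + 22 + ? → (1,1) = 185 − 145 = 40.
Column 2 needs 185; the known cells sum to 151, so (2,2) = 34.
Main diagonal must total 185; the given cells sum to 142, so (3,3) = 43.
The remaining cell in anti-diagonal is (5,1) = 185 − 136 = 49.
The remaining cell in row 2 is (2,1) = 185 − 169 = 16.
Column 1 must total 185; the given cells sum to 112, so (4,1) = 73.
Column 3 must total 185; the given cells sum to 175, so (5,3) = 10.
Row 4: 73 + 1 + 19 + 37 + ? = 185, so (4,5) = 55.
Row 5 needs 185; the known cells sum to 157, so (5,4) = 28.
Column 4: 4 + 70 + 37 + 28 + ? = 185, so (3,4) = 46.
The remaining cell in column 5 is (3,5) = 185 − 121 = 64.

64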